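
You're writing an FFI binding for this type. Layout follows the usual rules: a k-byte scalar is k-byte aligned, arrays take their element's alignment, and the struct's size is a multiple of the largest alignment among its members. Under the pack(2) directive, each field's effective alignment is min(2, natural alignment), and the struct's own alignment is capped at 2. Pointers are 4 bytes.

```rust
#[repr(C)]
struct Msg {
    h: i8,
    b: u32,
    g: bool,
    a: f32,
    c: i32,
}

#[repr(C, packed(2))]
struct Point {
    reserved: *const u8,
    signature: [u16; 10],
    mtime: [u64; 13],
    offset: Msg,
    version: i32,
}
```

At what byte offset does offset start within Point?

128

Msg: @0: h [1B, align 1] → 1; +3 pad (align 4); @4: b [4B, align 4] → 8; @8: g [1B, align 1] → 9; +3 pad (align 4); @12: a [4B, align 4] → 16; @16: c [4B, align 4] → 20; size 20, align 4
@0: reserved [4B, align 2] → 4
@4: signature [20B, align 2] → 24
@24: mtime [104B, align 2] → 128
@128: offset [20B, align 2] → 148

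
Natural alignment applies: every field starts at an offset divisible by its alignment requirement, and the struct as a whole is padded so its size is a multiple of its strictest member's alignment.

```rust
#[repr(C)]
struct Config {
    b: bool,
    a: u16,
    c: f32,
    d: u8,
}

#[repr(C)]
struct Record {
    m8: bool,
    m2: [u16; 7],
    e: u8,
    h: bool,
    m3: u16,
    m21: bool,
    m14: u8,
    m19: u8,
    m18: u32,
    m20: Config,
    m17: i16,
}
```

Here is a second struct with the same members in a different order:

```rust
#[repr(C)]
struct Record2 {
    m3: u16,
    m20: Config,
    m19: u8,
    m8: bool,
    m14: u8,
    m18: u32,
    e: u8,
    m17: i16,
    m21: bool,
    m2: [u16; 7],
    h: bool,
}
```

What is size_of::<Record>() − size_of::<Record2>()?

-4

Config: @0: b [1B, align 1] → 1; +1 pad (align 2); @2: a [2B, align 2] → 4; @4: c [4B, align 4] → 8; @8: d [1B, align 1] → 9; +3 tail pad (align 4); size 12, align 4
@0: m8 [1B, align 1] → 1
+1 pad (align 2)
@2: m2 [14B, align 2] → 16
@16: e [1B, align 1] → 17
@17: h [1B, align 1] → 18
@18: m3 [2B, align 2] → 20
@20: m21 [1B, align 1] → 21
@21: m14 [1B, align 1] → 22
@22: m19 [1B, align 1] → 23
+1 pad (align 4)
@24: m18 [4B, align 4] → 28
@28: m20 [12B, align 4] → 40
@40: m17 [2B, align 2] → 42
+2 tail pad (align 4)
size 44, align 4
— Record2 —
@0: m3 [2B, align 2] → 2
+2 pad (align 4)
@4: m20 [12B, align 4] → 16
@16: m19 [1B, align 1] → 17
@17: m8 [1B, align 1] → 18
@18: m14 [1B, align 1] → 19
+1 pad (align 4)
@20: m18 [4B, align 4] → 24
@24: e [1B, align 1] → 25
+1 pad (align 2)
@26: m17 [2B, align 2] → 28
@28: m21 [1B, align 1] → 29
+1 pad (align 2)
@30: m2 [14B, align 2] → 44
@44: h [1B, align 1] → 45
+3 tail pad (align 4)
size 48, align 4
44 − 48 = -4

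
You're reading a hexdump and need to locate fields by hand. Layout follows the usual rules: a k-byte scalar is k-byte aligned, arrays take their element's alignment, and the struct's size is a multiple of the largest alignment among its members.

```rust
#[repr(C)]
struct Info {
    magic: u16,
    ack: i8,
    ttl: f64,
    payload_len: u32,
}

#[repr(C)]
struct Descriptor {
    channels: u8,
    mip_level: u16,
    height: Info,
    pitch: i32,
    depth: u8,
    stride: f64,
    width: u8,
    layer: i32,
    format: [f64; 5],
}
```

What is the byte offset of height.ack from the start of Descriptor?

10

Info: magic at 0 (size 2, align 2) → ends 2; ack at 2 (size 1, align 1) → ends 3; pad 5 to align 8 for ttl; ttl at 8 (size 8, align 8) → ends 16; payload_len at 16 (size 4, align 4) → ends 20; tail pad 4 to reach multiple of 8; total 24 bytes, alignment 8
channels at 0 (size 1, align 1) → ends 1
pad 1 to align 2 for mip_level
mip_level at 2 (size 2, align 2) → ends 4
pad 4 to align 8 for height
height at 8 (size 24, align 8) → ends 32
within Info: ack at 2
8 + 2 = 10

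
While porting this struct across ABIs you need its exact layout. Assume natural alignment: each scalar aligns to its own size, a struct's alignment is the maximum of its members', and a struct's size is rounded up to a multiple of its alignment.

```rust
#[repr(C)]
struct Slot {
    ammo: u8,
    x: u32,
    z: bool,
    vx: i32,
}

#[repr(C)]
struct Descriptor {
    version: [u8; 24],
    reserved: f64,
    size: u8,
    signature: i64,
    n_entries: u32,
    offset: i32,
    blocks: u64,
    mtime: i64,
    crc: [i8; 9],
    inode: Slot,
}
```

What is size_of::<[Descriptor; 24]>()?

Slot: ammo at 0 (size 1, align 1) → ends 1; pad 3 to align 4 for x; x at 4 (size 4, align 4) → ends 8; z at 8 (size 1, align 1) → ends 9; pad 3 to align 4 for vx; vx at 12 (size 4, align 4) → ends 16; total 16 bytes, alignment 4
version at 0 (size 24, align 1) → ends 24
reserved at 24 (size 8, align 8) → ends 32
size at 32 (size 1, align 1) → ends 33
pad 7 to align 8 for signature
signature at 40 (size 8, align 8) → ends 48
n_entries at 48 (size 4, align 4) → ends 52
offset at 52 (size 4, align 4) → ends 56
blocks at 56 (size 8, align 8) → ends 64
mtime at 64 (size 8, align 8) → ends 72
crc at 72 (size 9, align 1) → ends 81
pad 3 to align 4 for inode
inode at 84 (size 16, align 4) → ends 100
tail pad 4 to reach multiple of 8
total 104 bytes, alignment 8
array of 24: 24 × 104 = 2496

2496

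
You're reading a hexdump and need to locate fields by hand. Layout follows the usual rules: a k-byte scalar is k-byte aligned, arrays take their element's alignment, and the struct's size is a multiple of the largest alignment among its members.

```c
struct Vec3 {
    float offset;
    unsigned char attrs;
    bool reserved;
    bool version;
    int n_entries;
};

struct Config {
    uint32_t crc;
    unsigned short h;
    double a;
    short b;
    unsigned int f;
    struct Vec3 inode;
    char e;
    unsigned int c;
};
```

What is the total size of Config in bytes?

48 bytes

Vec3: 0..4  offset  (4B, 4-aligned); 4..5  attrs  (1B, 1-aligned); 5..6  reserved  (1B, 1-aligned); 6..7  version  (1B, 1-aligned); 7..8  -- padding (1B); 8..12  n_entries  (4B, 4-aligned); sizeof = 12, alignof = 4
0..4  crc  (4B, 4-aligned)
4..6  h  (2B, 2-aligned)
6..8  -- padding (2B)
8..16  a  (8B, 8-aligned)
16..18  b  (2B, 2-aligned)
18..20  -- padding (2B)
20..24  f  (4B, 4-aligned)
24..36  inode  (12B, 4-aligned)
36..37  e  (1B, 1-aligned)
37..40  -- padding (3B)
40..44  c  (4B, 4-aligned)
44..48  -- tail padding (4B)
sizeof = 48, alignof = 8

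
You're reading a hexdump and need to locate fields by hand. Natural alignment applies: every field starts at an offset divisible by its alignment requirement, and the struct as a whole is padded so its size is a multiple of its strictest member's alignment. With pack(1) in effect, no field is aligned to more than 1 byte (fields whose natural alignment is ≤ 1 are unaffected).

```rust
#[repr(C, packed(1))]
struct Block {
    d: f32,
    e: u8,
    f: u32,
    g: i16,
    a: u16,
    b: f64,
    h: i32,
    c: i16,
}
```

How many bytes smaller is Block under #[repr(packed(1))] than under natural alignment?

natural layout:
  @0: d [4B, align 4] → 4
  @4: e [1B, align 1] → 5
  +3 pad (align 4)
  @8: f [4B, align 4] → 12
  @12: g [2B, align 2] → 14
  @14: a [2B, align 2] → 16
  @16: b [8B, align 8] → 24
  @24: h [4B, align 4] → 28
  @28: c [2B, align 2] → 30
  +2 tail pad (align 8)
  size 32, align 8
packed(1) layout:
  @0: d [4B, align 1] → 4
  @4: e [1B, align 1] → 5
  @5: f [4B, align 1] → 9
  @9: g [2B, align 1] → 11
  @11: a [2B, align 1] → 13
  @13: b [8B, align 1] → 21
  @21: h [4B, align 1] → 25
  @25: c [2B, align 1] → 27
  size 27, align 1
32 − 27 = 5

5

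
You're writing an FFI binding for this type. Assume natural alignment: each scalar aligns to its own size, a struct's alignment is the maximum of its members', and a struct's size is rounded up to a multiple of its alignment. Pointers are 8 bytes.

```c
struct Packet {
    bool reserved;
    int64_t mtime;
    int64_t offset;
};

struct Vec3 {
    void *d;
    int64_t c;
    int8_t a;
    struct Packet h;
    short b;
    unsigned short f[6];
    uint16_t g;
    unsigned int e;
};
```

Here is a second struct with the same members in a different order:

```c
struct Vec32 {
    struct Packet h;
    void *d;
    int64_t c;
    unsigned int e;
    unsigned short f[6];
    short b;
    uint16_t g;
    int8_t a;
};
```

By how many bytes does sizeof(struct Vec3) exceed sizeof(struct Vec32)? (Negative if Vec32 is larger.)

8

Packet: 0..1  reserved  (1B, 1-aligned); 1..8  -- padding (7B); 8..16  mtime  (8B, 8-aligned); 16..24  offset  (8B, 8-aligned); sizeof = 24, alignof = 8
0..8  d  (8B, 8-aligned)
8..16  c  (8B, 8-aligned)
16..17  a  (1B, 1-aligned)
17..24  -- padding (7B)
24..48  h  (24B, 8-aligned)
48..50  b  (2B, 2-aligned)
50..62  f  (12B, 2-aligned)
62..64  g  (2B, 2-aligned)
64..68  e  (4B, 4-aligned)
68..72  -- tail padding (4B)
sizeof = 72, alignof = 8
— Vec32 —
0..24  h  (24B, 8-aligned)
24..32  d  (8B, 8-aligned)
32..40  c  (8B, 8-aligned)
40..44  e  (4B, 4-aligned)
44..56  f  (12B, 2-aligned)
56..58  b  (2B, 2-aligned)
58..60  g  (2B, 2-aligned)
60..61  a  (1B, 1-aligned)
61..64  -- tail padding (3B)
sizeof = 64, alignof = 8
72 − 64 = 8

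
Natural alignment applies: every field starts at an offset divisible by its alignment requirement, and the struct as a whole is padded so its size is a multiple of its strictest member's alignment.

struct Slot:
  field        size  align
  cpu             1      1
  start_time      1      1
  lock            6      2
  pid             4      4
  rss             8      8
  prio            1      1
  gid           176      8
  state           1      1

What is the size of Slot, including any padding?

216

0..1  cpu  (1B, 1-aligned)
1..2  start_time  (1B, 1-aligned)
2..8  lock  (6B, 2-aligned)
8..12  pid  (4B, 4-aligned)
12..16  -- padding (4B)
16..24  rss  (8B, 8-aligned)
24..25  prio  (1B, 1-aligned)
25..32  -- padding (7B)
32..208  gid  (176B, 8-aligned)
208..209  state  (1B, 1-aligned)
209..216  -- tail padding (7B)
sizeof = 216, alignof = 8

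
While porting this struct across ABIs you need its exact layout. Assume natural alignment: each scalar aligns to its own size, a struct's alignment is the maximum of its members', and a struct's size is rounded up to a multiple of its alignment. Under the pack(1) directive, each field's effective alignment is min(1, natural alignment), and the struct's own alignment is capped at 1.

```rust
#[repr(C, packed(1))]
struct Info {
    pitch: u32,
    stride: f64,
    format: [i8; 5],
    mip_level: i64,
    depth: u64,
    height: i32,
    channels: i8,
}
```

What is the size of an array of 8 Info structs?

304

0..4  pitch  (4B, 1-aligned)
4..12  stride  (8B, 1-aligned)
12..17  format  (5B, 1-aligned)
17..25  mip_level  (8B, 1-aligned)
25..33  depth  (8B, 1-aligned)
33..37  height  (4B, 1-aligned)
37..38  channels  (1B, 1-aligned)
sizeof = 38, alignof = 1
array of 8: 8 × 38 = 304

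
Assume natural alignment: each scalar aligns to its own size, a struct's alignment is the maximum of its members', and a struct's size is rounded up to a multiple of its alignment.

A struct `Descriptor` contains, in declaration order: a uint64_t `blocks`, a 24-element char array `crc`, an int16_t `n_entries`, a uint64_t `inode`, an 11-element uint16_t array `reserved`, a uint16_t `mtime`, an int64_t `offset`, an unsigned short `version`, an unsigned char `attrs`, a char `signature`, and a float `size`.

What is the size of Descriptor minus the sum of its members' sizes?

blocks at 0 (size 8, align 8) → ends 8
crc at 8 (size 24, align 1) → ends 32
n_entries at 32 (size 2, align 2) → ends 34
pad 6 to align 8 for inode
inode at 40 (size 8, align 8) → ends 48
reserved at 48 (size 22, align 2) → ends 70
mtime at 70 (size 2, align 2) → ends 72
offset at 72 (size 8, align 8) → ends 80
version at 80 (size 2, align 2) → ends 82
attrs at 82 (size 1, align 1) → ends 83
signature at 83 (size 1, align 1) → ends 84
size at 84 (size 4, align 4) → ends 88
total 88 bytes, alignment 8
data bytes 82, size 88 → padding 6

6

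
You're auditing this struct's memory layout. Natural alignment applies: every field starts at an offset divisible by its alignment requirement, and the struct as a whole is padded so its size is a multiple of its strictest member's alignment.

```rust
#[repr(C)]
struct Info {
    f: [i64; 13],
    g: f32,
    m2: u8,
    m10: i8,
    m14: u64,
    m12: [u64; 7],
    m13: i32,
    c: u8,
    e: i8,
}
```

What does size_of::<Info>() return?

0..104  f  (104B, 8-aligned)
104..108  g  (4B, 4-aligned)
108..109  m2  (1B, 1-aligned)
109..110  m10  (1B, 1-aligned)
110..112  -- padding (2B)
112..120  m14  (8B, 8-aligned)
120..176  m12  (56B, 8-aligned)
176..180  m13  (4B, 4-aligned)
180..181  c  (1B, 1-aligned)
181..182  e  (1B, 1-aligned)
182..184  -- tail padding (2B)
sizeof = 184, alignof = 8

184 bytes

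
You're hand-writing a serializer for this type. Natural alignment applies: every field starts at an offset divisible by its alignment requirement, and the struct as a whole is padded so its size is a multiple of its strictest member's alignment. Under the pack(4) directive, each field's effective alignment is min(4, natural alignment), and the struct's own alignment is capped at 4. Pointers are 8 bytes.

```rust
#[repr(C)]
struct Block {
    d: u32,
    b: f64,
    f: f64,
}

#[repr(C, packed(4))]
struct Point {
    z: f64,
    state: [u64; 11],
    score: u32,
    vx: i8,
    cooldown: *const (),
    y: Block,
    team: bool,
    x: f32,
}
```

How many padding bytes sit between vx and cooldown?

3

Block: 0..4  d  (4B, 4-aligned); 4..8  -- padding (4B); 8..16  b  (8B, 8-aligned); 16..24  f  (8B, 8-aligned); sizeof = 24, alignof = 8
0..8  z  (8B, 4-aligned)
8..96  state  (88B, 4-aligned)
96..100  score  (4B, 4-aligned)
100..101  vx  (1B, 1-aligned)
101..104  -- padding (3B)
104..112  cooldown  (8B, 4-aligned)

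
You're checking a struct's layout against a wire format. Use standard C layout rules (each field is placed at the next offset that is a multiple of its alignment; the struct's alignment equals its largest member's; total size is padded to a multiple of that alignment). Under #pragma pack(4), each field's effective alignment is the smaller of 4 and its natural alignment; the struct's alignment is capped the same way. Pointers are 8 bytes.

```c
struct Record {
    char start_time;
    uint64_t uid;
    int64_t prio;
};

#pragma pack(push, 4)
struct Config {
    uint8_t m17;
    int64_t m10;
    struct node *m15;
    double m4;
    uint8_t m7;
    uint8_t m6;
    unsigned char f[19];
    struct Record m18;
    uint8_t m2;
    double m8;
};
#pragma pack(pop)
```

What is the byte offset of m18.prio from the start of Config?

68

Record: start_time at 0 (size 1, align 1) → ends 1; pad 7 to align 8 for uid; uid at 8 (size 8, align 8) → ends 16; prio at 16 (size 8, align 8) → ends 24; total 24 bytes, alignment 8
m17 at 0 (size 1, align 1) → ends 1
pad 3 to align 4 for m10
m10 at 4 (size 8, align 4) → ends 12
m15 at 12 (size 8, align 4) → ends 20
m4 at 20 (size 8, align 4) → ends 28
m7 at 28 (size 1, align 1) → ends 29
m6 at 29 (size 1, align 1) → ends 30
f at 30 (size 19, align 1) → ends 49
pad 3 to align 4 for m18
m18 at 52 (size 24, align 4) → ends 76
within Record: prio at 16
52 + 16 = 68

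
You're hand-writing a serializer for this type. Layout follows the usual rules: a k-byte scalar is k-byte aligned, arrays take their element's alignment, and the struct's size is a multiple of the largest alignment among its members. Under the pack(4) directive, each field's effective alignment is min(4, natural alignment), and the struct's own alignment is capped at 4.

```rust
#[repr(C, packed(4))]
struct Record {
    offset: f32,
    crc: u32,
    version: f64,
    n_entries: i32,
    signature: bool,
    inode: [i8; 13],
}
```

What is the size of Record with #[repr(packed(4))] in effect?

36

0..4  offset  (4B, 4-aligned)
4..8  crc  (4B, 4-aligned)
8..16  version  (8B, 4-aligned)
16..20  n_entries  (4B, 4-aligned)
20..21  signature  (1B, 1-aligned)
21..34  inode  (13B, 1-aligned)
34..36  -- tail padding (2B)
sizeof = 36, alignof = 4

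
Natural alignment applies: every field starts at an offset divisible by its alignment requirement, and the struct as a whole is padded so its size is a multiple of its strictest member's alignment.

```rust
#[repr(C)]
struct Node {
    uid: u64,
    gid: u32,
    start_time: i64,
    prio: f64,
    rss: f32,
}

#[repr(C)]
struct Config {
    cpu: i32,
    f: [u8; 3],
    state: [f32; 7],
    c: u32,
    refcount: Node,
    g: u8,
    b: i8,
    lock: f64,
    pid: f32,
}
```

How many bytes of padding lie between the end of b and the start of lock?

6

Node: 0..8  uid  (8B, 8-aligned); 8..12  gid  (4B, 4-aligned); 12..16  -- padding (4B); 16..24  start_time  (8B, 8-aligned); 24..32  prio  (8B, 8-aligned); 32..36  rss  (4B, 4-aligned); 36..40  -- tail padding (4B); sizeof = 40, alignof = 8
0..4  cpu  (4B, 4-aligned)
4..7  f  (3B, 1-aligned)
7..8  -- padding (1B)
8..36  state  (28B, 4-aligned)
36..40  c  (4B, 4-aligned)
40..80  refcount  (40B, 8-aligned)
80..81  g  (1B, 1-aligned)
81..82  b  (1B, 1-aligned)
82..88  -- padding (6B)
88..96  lock  (8B, 8-aligned)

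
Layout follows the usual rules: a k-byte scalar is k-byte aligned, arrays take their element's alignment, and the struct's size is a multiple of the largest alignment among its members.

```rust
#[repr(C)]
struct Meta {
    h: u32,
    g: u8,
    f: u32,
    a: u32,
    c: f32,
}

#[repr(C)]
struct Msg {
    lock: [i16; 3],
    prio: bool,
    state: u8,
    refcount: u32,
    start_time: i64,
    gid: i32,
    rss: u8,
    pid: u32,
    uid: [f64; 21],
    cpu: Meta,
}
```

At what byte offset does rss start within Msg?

Meta: h at 0 (size 4, align 4) → ends 4; g at 4 (size 1, align 1) → ends 5; pad 3 to align 4 for f; f at 8 (size 4, align 4) → ends 12; a at 12 (size 4, align 4) → ends 16; c at 16 (size 4, align 4) → ends 20; total 20 bytes, alignment 4
lock at 0 (size 6, align 2) → ends 6
prio at 6 (size 1, align 1) → ends 7
state at 7 (size 1, align 1) → ends 8
refcount at 8 (size 4, align 4) → ends 12
pad 4 to align 8 for start_time
start_time at 16 (size 8, align 8) → ends 24
gid at 24 (size 4, align 4) → ends 28
rss at 28 (size 1, align 1) → ends 29

28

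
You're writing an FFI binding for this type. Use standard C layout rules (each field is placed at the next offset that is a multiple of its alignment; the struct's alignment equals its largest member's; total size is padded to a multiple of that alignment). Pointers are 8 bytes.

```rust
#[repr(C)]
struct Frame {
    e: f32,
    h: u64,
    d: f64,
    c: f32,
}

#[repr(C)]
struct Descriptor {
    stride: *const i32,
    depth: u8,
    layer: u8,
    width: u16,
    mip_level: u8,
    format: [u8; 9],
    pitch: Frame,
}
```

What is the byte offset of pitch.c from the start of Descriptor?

Frame: @0: e [4B, align 4] → 4; +4 pad (align 8); @8: h [8B, align 8] → 16; @16: d [8B, align 8] → 24; @24: c [4B, align 4] → 28; +4 tail pad (align 8); size 32, align 8
@0: stride [8B, align 8] → 8
@8: depth [1B, align 1] → 9
@9: layer [1B, align 1] → 10
@10: width [2B, align 2] → 12
@12: mip_level [1B, align 1] → 13
@13: format [9B, align 1] → 22
+2 pad (align 8)
@24: pitch [32B, align 8] → 56
within Frame: c at 24
24 + 24 = 48

48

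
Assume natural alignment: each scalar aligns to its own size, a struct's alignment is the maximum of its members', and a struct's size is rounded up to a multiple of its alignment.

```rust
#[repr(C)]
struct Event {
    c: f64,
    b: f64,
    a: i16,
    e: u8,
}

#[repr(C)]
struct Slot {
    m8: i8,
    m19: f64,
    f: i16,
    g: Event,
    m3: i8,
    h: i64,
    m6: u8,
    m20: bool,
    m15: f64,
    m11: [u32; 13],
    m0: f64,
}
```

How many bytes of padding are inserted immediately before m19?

Event: 0..8  c  (8B, 8-aligned); 8..16  b  (8B, 8-aligned); 16..18  a  (2B, 2-aligned); 18..19  e  (1B, 1-aligned); 19..24  -- tail padding (5B); sizeof = 24, alignof = 8
0..1  m8  (1B, 1-aligned)
1..8  -- padding (7B)
8..16  m19  (8B, 8-aligned)

7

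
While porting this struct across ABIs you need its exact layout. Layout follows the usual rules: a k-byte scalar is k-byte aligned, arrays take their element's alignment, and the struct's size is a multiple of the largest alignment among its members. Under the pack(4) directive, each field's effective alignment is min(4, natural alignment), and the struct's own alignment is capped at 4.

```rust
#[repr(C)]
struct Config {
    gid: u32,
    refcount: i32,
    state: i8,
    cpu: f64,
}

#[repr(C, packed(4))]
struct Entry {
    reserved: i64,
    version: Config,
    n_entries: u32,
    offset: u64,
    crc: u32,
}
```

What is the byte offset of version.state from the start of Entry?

Config: gid at 0 (size 4, align 4) → ends 4; refcount at 4 (size 4, align 4) → ends 8; state at 8 (size 1, align 1) → ends 9; pad 7 to align 8 for cpu; cpu at 16 (size 8, align 8) → ends 24; total 24 bytes, alignment 8
reserved at 0 (size 8, align 4) → ends 8
version at 8 (size 24, align 4) → ends 32
within Config: state at 8
8 + 8 = 16

16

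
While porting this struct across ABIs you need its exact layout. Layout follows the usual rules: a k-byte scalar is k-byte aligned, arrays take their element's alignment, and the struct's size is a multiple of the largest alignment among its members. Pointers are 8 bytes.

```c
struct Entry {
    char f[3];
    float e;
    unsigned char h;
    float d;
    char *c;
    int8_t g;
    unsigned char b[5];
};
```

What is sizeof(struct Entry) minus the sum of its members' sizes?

6

@0: f [3B, align 1] → 3
+1 pad (align 4)
@4: e [4B, align 4] → 8
@8: h [1B, align 1] → 9
+3 pad (align 4)
@12: d [4B, align 4] → 16
@16: c [8B, align 8] → 24
@24: g [1B, align 1] → 25
@25: b [5B, align 1] → 30
+2 tail pad (align 8)
size 32, align 8
data bytes 26, size 32 → padding 6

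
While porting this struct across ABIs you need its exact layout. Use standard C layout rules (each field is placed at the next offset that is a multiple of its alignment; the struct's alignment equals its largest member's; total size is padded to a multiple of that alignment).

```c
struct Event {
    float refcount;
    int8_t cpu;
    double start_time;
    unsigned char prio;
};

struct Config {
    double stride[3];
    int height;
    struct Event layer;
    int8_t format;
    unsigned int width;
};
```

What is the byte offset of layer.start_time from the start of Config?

40

Event: 0..4  refcount  (4B, 4-aligned); 4..5  cpu  (1B, 1-aligned); 5..8  -- padding (3B); 8..16  start_time  (8B, 8-aligned); 16..17  prio  (1B, 1-aligned); 17..24  -- tail padding (7B); sizeof = 24, alignof = 8
0..24  stride  (24B, 8-aligned)
24..28  height  (4B, 4-aligned)
28..32  -- padding (4B)
32..56  layer  (24B, 8-aligned)
within Event: start_time at 8
32 + 8 = 40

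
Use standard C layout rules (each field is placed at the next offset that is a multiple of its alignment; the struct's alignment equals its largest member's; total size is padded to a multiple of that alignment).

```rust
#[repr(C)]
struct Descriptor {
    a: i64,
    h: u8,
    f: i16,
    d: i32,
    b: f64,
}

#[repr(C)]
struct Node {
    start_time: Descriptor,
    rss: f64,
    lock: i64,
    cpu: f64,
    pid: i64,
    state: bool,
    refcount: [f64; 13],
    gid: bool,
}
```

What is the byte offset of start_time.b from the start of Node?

16

Descriptor: @0: a [8B, align 8] → 8; @8: h [1B, align 1] → 9; +1 pad (align 2); @10: f [2B, align 2] → 12; @12: d [4B, align 4] → 16; @16: b [8B, align 8] → 24; size 24, align 8
@0: start_time [24B, align 8] → 24
within Descriptor: b at 16
0 + 16 = 16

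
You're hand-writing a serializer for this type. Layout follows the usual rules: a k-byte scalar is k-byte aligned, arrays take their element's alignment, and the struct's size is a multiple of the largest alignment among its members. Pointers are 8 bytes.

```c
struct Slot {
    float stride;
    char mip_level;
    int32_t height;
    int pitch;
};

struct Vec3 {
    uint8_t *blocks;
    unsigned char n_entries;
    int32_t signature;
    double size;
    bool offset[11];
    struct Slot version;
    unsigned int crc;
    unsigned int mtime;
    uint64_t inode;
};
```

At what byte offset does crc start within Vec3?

52

Slot: stride at 0 (size 4, align 4) → ends 4; mip_level at 4 (size 1, align 1) → ends 5; pad 3 to align 4 for height; height at 8 (size 4, align 4) → ends 12; pitch at 12 (size 4, align 4) → ends 16; total 16 bytes, alignment 4
blocks at 0 (size 8, align 8) → ends 8
n_entries at 8 (size 1, align 1) → ends 9
pad 3 to align 4 for signature
signature at 12 (size 4, align 4) → ends 16
size at 16 (size 8, align 8) → ends 24
offset at 24 (size 11, align 1) → ends 35
pad 1 to align 4 for version
version at 36 (size 16, align 4) → ends 52
crc at 52 (size 4, align 4) → ends 56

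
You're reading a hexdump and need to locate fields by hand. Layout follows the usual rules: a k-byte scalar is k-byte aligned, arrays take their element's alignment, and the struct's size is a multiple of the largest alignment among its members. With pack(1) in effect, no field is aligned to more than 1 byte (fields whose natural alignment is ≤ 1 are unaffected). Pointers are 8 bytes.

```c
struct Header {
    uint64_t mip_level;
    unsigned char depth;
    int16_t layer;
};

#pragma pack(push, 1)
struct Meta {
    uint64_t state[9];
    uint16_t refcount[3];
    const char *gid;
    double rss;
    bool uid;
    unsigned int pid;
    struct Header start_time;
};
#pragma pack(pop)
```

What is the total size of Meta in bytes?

Header: 0..8  mip_level  (8B, 8-aligned); 8..9  depth  (1B, 1-aligned); 9..10  -- padding (1B); 10..12  layer  (2B, 2-aligned); 12..16  -- tail padding (4B); sizeof = 16, alignof = 8
0..72  state  (72B, 1-aligned)
72..78  refcount  (6B, 1-aligned)
78..86  gid  (8B, 1-aligned)
86..94  rss  (8B, 1-aligned)
94..95  uid  (1B, 1-aligned)
95..99  pid  (4B, 1-aligned)
99..115  start_time  (16B, 1-aligned)
sizeof = 115, alignof = 1

115 bytes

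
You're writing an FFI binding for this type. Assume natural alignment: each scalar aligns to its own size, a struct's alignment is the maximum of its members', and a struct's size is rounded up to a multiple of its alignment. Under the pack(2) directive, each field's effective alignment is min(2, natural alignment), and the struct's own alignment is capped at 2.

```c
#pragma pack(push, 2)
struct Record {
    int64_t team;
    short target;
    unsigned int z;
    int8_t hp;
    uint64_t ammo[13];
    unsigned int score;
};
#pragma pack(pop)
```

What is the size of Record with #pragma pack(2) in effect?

124

0..8  team  (8B, 2-aligned)
8..10  target  (2B, 2-aligned)
10..14  z  (4B, 2-aligned)
14..15  hp  (1B, 1-aligned)
15..16  -- padding (1B)
16..120  ammo  (104B, 2-aligned)
120..124  score  (4B, 2-aligned)
sizeof = 124, alignof = 2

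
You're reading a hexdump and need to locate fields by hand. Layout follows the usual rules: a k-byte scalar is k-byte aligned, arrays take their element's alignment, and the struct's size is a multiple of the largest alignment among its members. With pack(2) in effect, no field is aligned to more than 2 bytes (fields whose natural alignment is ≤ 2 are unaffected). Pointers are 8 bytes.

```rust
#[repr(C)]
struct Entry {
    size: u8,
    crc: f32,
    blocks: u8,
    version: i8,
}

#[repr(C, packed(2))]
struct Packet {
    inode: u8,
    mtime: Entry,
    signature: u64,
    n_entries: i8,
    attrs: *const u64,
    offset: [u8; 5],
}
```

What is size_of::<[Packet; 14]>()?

532

Entry: @0: size [1B, align 1] → 1; +3 pad (align 4); @4: crc [4B, align 4] → 8; @8: blocks [1B, align 1] → 9; @9: version [1B, align 1] → 10; +2 tail pad (align 4); size 12, align 4
@0: inode [1B, align 1] → 1
+1 pad (align 2)
@2: mtime [12B, align 2] → 14
@14: signature [8B, align 2] → 22
@22: n_entries [1B, align 1] → 23
+1 pad (align 2)
@24: attrs [8B, align 2] → 32
@32: offset [5B, align 1] → 37
+1 tail pad (align 2)
size 38, align 2
array of 14: 14 × 38 = 532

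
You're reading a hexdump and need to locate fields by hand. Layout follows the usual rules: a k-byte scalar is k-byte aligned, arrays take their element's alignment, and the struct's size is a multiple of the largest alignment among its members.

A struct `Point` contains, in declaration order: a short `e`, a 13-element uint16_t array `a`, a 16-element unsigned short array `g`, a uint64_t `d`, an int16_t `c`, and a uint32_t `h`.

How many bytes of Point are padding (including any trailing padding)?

6

0..2  e  (2B, 2-aligned)
2..28  a  (26B, 2-aligned)
28..60  g  (32B, 2-aligned)
60..64  -- padding (4B)
64..72  d  (8B, 8-aligned)
72..74  c  (2B, 2-aligned)
74..76  -- padding (2B)
76..80  h  (4B, 4-aligned)
sizeof = 80, alignof = 8
data bytes 74, size 80 → padding 6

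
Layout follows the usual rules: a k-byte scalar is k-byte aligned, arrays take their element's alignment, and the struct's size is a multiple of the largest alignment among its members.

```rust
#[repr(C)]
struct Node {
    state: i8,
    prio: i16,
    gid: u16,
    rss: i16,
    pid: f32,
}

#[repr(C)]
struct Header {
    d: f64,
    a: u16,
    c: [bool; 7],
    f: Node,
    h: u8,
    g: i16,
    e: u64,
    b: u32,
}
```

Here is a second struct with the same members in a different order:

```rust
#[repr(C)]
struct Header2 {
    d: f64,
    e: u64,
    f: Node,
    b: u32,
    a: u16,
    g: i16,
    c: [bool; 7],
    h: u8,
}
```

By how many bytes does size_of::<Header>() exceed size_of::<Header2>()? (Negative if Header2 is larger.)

Node: @0: state [1B, align 1] → 1; +1 pad (align 2); @2: prio [2B, align 2] → 4; @4: gid [2B, align 2] → 6; @6: rss [2B, align 2] → 8; @8: pid [4B, align 4] → 12; size 12, align 4
@0: d [8B, align 8] → 8
@8: a [2B, align 2] → 10
@10: c [7B, align 1] → 17
+3 pad (align 4)
@20: f [12B, align 4] → 32
@32: h [1B, align 1] → 33
+1 pad (align 2)
@34: g [2B, align 2] → 36
+4 pad (align 8)
@40: e [8B, align 8] → 48
@48: b [4B, align 4] → 52
+4 tail pad (align 8)
size 56, align 8
— Header2 —
@0: d [8B, align 8] → 8
@8: e [8B, align 8] → 16
@16: f [12B, align 4] → 28
@28: b [4B, align 4] → 32
@32: a [2B, align 2] → 34
@34: g [2B, align 2] → 36
@36: c [7B, align 1] → 43
@43: h [1B, align 1] → 44
+4 tail pad (align 8)
size 48, align 8
56 − 48 = 8

8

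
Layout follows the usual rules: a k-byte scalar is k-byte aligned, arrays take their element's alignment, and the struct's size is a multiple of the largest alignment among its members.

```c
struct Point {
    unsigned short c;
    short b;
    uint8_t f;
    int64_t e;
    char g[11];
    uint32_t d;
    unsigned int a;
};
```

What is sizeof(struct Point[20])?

800

0..2  c  (2B, 2-aligned)
2..4  b  (2B, 2-aligned)
4..5  f  (1B, 1-aligned)
5..8  -- padding (3B)
8..16  e  (8B, 8-aligned)
16..27  g  (11B, 1-aligned)
27..28  -- padding (1B)
28..32  d  (4B, 4-aligned)
32..36  a  (4B, 4-aligned)
36..40  -- tail padding (4B)
sizeof = 40, alignof = 8
array of 20: 20 × 40 = 800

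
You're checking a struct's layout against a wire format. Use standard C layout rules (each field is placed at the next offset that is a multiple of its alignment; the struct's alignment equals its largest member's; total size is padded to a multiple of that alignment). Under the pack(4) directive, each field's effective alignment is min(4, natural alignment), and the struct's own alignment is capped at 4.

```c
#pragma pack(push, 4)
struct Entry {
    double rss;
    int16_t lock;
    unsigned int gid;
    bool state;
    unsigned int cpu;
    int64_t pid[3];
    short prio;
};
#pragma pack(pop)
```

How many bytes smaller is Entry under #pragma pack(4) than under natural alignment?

4

natural layout:
  @0: rss [8B, align 8] → 8
  @8: lock [2B, align 2] → 10
  +2 pad (align 4)
  @12: gid [4B, align 4] → 16
  @16: state [1B, align 1] → 17
  +3 pad (align 4)
  @20: cpu [4B, align 4] → 24
  @24: pid [24B, align 8] → 48
  @48: prio [2B, align 2] → 50
  +6 tail pad (align 8)
  size 56, align 8
packed(4) layout:
  @0: rss [8B, align 4] → 8
  @8: lock [2B, align 2] → 10
  +2 pad (align 4)
  @12: gid [4B, align 4] → 16
  @16: state [1B, align 1] → 17
  +3 pad (align 4)
  @20: cpu [4B, align 4] → 24
  @24: pid [24B, align 4] → 48
  @48: prio [2B, align 2] → 50
  +2 tail pad (align 4)
  size 52, align 4
56 − 52 = 4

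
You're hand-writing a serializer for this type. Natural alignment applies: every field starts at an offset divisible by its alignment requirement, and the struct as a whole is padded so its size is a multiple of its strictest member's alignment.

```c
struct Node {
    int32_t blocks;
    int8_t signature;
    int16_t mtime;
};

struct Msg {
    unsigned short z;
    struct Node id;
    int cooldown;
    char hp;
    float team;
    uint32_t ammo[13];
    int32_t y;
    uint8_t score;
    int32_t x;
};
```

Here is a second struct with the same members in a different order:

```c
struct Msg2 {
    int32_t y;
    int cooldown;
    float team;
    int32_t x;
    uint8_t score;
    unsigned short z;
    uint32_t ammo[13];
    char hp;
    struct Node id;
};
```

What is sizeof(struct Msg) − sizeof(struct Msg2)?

Node: 0..4  blocks  (4B, 4-aligned); 4..5  signature  (1B, 1-aligned); 5..6  -- padding (1B); 6..8  mtime  (2B, 2-aligned); sizeof = 8, alignof = 4
0..2  z  (2B, 2-aligned)
2..4  -- padding (2B)
4..12  id  (8B, 4-aligned)
12..16  cooldown  (4B, 4-aligned)
16..17  hp  (1B, 1-aligned)
17..20  -- padding (3B)
20..24  team  (4B, 4-aligned)
24..76  ammo  (52B, 4-aligned)
76..80  y  (4B, 4-aligned)
80..81  score  (1B, 1-aligned)
81..84  -- padding (3B)
84..88  x  (4B, 4-aligned)
sizeof = 88, alignof = 4
— Msg2 —
0..4  y  (4B, 4-aligned)
4..8  cooldown  (4B, 4-aligned)
8..12  team  (4B, 4-aligned)
12..16  x  (4B, 4-aligned)
16..17  score  (1B, 1-aligned)
17..18  -- padding (1B)
18..20  z  (2B, 2-aligned)
20..72  ammo  (52B, 4-aligned)
72..73  hp  (1B, 1-aligned)
73..76  -- padding (3B)
76..84  id  (8B, 4-aligned)
sizeof = 84, alignof = 4
88 − 84 = 4

4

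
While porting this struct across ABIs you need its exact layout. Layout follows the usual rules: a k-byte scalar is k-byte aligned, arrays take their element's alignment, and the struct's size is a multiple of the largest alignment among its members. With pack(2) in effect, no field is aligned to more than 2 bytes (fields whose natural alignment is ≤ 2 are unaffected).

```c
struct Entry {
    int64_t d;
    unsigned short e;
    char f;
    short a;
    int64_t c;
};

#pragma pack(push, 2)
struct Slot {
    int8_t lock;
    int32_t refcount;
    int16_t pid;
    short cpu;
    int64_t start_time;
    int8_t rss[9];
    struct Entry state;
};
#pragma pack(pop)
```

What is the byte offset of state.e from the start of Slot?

Entry: d at 0 (size 8, align 8) → ends 8; e at 8 (size 2, align 2) → ends 10; f at 10 (size 1, align 1) → ends 11; pad 1 to align 2 for a; a at 12 (size 2, align 2) → ends 14; pad 2 to align 8 for c; c at 16 (size 8, align 8) → ends 24; total 24 bytes, alignment 8
lock at 0 (size 1, align 1) → ends 1
pad 1 to align 2 for refcount
refcount at 2 (size 4, align 2) → ends 6
pid at 6 (size 2, align 2) → ends 8
cpu at 8 (size 2, align 2) → ends 10
start_time at 10 (size 8, align 2) → ends 18
rss at 18 (size 9, align 1) → ends 27
pad 1 to align 2 for state
state at 28 (size 24, align 2) → ends 52
within Entry: e at 8
28 + 8 = 36

36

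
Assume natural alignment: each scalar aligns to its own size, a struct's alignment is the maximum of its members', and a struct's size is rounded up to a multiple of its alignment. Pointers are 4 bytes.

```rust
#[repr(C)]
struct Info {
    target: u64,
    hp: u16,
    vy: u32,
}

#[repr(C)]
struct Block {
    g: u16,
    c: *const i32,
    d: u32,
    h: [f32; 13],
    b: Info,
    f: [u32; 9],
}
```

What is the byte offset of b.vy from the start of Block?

76

Info: target at 0 (size 8, align 8) → ends 8; hp at 8 (size 2, align 2) → ends 10; pad 2 to align 4 for vy; vy at 12 (size 4, align 4) → ends 16; total 16 bytes, alignment 8
g at 0 (size 2, align 2) → ends 2
pad 2 to align 4 for c
c at 4 (size 4, align 4) → ends 8
d at 8 (size 4, align 4) → ends 12
h at 12 (size 52, align 4) → ends 64
b at 64 (size 16, align 8) → ends 80
within Info: vy at 12
64 + 12 = 76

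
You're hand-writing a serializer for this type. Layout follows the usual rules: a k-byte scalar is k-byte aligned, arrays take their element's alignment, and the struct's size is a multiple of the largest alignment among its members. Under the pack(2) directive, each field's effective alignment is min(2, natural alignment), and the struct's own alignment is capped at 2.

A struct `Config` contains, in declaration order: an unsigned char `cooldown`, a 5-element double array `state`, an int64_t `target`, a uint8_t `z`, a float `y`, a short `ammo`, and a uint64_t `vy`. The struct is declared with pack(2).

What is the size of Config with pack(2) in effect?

66

@0: cooldown [1B, align 1] → 1
+1 pad (align 2)
@2: state [40B, align 2] → 42
@42: target [8B, align 2] → 50
@50: z [1B, align 1] → 51
+1 pad (align 2)
@52: y [4B, align 2] → 56
@56: ammo [2B, align 2] → 58
@58: vy [8B, align 2] → 66
size 66, align 2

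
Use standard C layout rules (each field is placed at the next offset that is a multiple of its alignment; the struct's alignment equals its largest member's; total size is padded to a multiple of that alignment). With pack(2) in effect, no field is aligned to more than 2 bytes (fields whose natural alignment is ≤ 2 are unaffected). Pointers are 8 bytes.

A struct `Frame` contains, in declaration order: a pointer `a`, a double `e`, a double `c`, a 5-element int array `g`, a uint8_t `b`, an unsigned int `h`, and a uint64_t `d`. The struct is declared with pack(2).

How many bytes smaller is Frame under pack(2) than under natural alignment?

6

natural layout:
  a at 0 (size 8, align 8) → ends 8
  e at 8 (size 8, align 8) → ends 16
  c at 16 (size 8, align 8) → ends 24
  g at 24 (size 20, align 4) → ends 44
  b at 44 (size 1, align 1) → ends 45
  pad 3 to align 4 for h
  h at 48 (size 4, align 4) → ends 52
  pad 4 to align 8 for d
  d at 56 (size 8, align 8) → ends 64
  total 64 bytes, alignment 8
packed(2) layout:
  a at 0 (size 8, align 2) → ends 8
  e at 8 (size 8, align 2) → ends 16
  c at 16 (size 8, align 2) → ends 24
  g at 24 (size 20, align 2) → ends 44
  b at 44 (size 1, align 1) → ends 45
  pad 1 to align 2 for h
  h at 46 (size 4, align 2) → ends 50
  d at 50 (size 8, align 2) → ends 58
  total 58 bytes, alignment 2
64 − 58 = 6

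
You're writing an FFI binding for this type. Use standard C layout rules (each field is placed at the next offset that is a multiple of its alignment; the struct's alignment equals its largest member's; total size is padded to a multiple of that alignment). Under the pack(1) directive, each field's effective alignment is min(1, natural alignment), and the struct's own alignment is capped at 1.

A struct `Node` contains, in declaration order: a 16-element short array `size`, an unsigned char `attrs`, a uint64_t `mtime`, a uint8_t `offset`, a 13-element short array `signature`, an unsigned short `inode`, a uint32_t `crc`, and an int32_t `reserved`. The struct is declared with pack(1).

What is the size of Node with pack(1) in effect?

size at 0 (size 32, align 1) → ends 32
attrs at 32 (size 1, align 1) → ends 33
mtime at 33 (size 8, align 1) → ends 41
offset at 41 (size 1, align 1) → ends 42
signature at 42 (size 26, align 1) → ends 68
inode at 68 (size 2, align 1) → ends 70
crc at 70 (size 4, align 1) → ends 74
reserved at 74 (size 4, align 1) → ends 78
total 78 bytes, alignment 1

78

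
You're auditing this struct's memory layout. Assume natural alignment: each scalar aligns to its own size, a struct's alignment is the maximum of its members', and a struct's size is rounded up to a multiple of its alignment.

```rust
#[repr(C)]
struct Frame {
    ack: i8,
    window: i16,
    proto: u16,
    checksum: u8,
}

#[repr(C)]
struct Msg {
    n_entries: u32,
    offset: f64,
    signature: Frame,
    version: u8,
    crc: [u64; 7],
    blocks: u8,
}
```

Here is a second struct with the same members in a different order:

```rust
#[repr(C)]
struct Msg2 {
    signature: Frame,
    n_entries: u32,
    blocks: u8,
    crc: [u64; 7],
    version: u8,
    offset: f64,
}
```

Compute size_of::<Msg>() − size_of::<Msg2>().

Frame: ack at 0 (size 1, align 1) → ends 1; pad 1 to align 2 for window; window at 2 (size 2, align 2) → ends 4; proto at 4 (size 2, align 2) → ends 6; checksum at 6 (size 1, align 1) → ends 7; tail pad 1 to reach multiple of 2; total 8 bytes, alignment 2
n_entries at 0 (size 4, align 4) → ends 4
pad 4 to align 8 for offset
offset at 8 (size 8, align 8) → ends 16
signature at 16 (size 8, align 2) → ends 24
version at 24 (size 1, align 1) → ends 25
pad 7 to align 8 for crc
crc at 32 (size 56, align 8) → ends 88
blocks at 88 (size 1, align 1) → ends 89
tail pad 7 to reach multiple of 8
total 96 bytes, alignment 8
— Msg2 —
signature at 0 (size 8, align 2) → ends 8
n_entries at 8 (size 4, align 4) → ends 12
blocks at 12 (size 1, align 1) → ends 13
pad 3 to align 8 for crc
crc at 16 (size 56, align 8) → ends 72
version at 72 (size 1, align 1) → ends 73
pad 7 to align 8 for offset
offset at 80 (size 8, align 8) → ends 88
total 88 bytes, alignment 8
96 − 88 = 8

8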